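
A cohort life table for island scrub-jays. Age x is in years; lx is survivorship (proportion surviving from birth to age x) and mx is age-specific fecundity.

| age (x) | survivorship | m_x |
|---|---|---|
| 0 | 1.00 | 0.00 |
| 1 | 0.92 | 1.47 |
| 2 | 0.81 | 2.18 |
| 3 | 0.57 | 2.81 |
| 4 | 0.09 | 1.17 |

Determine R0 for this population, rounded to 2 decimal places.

lx·mx by age: 0, 1.3524, 1.7658, 1.6017, 0.1053
R0 = Σ lx·mx = 4.8252 → 4.83

4.83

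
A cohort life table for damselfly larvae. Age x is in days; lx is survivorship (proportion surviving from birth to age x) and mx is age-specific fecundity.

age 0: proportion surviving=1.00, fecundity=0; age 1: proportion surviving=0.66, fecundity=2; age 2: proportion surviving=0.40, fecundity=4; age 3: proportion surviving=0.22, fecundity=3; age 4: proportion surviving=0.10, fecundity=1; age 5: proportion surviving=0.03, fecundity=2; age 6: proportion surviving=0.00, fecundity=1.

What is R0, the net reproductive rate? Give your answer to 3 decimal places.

3.740

lx·mx by age: 0, 1.32, 1.6, 0.66, 0.1, 0.06, 0
R0 = Σ lx·mx = 3.74 → 3.740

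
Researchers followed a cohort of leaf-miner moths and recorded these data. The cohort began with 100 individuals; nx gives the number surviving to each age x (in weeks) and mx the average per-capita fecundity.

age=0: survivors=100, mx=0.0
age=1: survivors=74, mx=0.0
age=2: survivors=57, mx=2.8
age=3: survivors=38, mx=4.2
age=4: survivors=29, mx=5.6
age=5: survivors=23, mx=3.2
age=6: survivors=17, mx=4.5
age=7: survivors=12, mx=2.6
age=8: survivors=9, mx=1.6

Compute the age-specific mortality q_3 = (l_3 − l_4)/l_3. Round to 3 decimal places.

lx = nx/n0 = nx/100: 1, 0.74, 0.57, 0.38, 0.29, 0.23, 0.17, 0.12, 0.09
q_3 = (l_3 − l_4) / l_3 = (0.38 − 0.29) / 0.38
     = 0.09 / 0.38 = 0.236842… → 0.237

0.237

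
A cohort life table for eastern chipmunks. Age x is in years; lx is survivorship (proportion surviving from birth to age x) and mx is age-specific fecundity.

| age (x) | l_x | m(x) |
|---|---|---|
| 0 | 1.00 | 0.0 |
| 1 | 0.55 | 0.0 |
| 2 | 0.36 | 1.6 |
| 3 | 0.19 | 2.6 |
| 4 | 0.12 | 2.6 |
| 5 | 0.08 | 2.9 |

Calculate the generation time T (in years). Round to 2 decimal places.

3.12

lx·mx: 0, 0, 0.576, 0.494, 0.312, 0.232 → R0 = 1.614
x·lx·mx: 0, 0, 1.152, 1.482, 1.248, 1.16 → Σ = 5.042
T = 5.042 / 1.614 = 3.123916… → 3.12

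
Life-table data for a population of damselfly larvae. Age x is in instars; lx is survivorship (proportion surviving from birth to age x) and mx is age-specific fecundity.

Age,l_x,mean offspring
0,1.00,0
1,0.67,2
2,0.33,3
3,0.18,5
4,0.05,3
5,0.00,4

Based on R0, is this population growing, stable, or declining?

R0 = Σ lx·mx = 0 + 1.34 + 0.99 + 0.9 + 0.15 + 0 = 3.38
R0 > 1, so the population is growing.

growing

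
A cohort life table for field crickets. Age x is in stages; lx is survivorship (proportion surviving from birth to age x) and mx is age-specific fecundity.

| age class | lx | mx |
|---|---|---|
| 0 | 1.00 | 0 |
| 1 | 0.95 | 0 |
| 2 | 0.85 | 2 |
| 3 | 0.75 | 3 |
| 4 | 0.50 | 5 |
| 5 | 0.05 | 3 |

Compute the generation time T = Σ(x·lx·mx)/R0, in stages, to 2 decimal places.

lx·mx: 0, 0, 1.7, 2.25, 2.5, 0.15 → R0 = 6.6
x·lx·mx: 0, 0, 3.4, 6.75, 10, 0.75 → Σ = 20.9
T = 20.9 / 6.6 = 3.166667… → 3.17

3.17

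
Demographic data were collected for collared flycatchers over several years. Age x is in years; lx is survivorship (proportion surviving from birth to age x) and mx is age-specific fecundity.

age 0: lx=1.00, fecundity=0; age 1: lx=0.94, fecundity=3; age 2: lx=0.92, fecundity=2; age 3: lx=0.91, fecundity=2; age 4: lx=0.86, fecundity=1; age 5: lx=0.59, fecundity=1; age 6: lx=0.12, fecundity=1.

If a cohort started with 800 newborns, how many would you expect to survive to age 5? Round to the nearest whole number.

472

Expected survivors = N0 · l_5 = 800 × 0.59 = 472 → 472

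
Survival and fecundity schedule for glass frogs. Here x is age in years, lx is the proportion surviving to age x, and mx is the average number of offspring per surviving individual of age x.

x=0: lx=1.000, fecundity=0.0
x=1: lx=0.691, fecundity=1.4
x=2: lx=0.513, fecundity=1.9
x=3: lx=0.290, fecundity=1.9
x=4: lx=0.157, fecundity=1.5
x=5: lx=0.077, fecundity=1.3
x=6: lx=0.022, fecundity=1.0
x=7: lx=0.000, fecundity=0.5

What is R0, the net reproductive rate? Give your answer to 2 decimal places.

lx·mx by age: 0, 0.9674, 0.9747, 0.551, 0.2355, 0.1001, 0.022, 0
R0 = Σ lx·mx = 2.8507 → 2.85

2.85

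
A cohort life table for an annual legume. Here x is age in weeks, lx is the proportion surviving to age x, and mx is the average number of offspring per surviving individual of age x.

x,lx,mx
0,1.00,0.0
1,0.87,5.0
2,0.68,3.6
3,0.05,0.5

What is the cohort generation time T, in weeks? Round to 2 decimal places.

lx·mx: 0, 4.35, 2.448, 0.025 → R0 = 6.823
x·lx·mx: 0, 4.35, 4.896, 0.075 → Σ = 9.321
T = 9.321 / 6.823 = 1.366115… → 1.37

1.37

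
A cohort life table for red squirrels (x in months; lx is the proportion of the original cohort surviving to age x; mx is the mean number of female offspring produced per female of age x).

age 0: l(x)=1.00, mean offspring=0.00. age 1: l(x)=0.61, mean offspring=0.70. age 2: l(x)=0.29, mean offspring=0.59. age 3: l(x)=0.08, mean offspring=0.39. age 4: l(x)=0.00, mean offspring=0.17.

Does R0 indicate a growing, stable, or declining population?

declining

R0 = Σ lx·mx = 0 + 0.427 + 0.1711 + 0.0312 + 0 = 0.6293
R0 < 1, so the population is declining.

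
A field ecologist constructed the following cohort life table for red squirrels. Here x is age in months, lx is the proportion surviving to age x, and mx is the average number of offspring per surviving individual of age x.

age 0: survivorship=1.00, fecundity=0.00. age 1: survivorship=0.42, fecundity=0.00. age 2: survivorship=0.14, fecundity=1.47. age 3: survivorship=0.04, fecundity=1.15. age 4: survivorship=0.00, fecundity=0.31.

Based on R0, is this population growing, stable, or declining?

declining

R0 = Σ lx·mx = 0 + 0 + 0.2058 + 0.046 + 0 = 0.2518
R0 < 1, so the population is declining.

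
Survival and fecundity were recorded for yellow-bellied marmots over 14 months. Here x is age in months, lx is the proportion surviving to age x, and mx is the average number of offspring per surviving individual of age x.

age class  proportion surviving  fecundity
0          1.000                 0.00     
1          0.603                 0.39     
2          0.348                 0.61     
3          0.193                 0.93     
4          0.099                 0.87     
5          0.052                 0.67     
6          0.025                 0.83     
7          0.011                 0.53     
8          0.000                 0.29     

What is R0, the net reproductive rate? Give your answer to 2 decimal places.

0.77

lx·mx by age: 0, 0.23517, 0.21228, 0.17949, 0.08613, 0.03484, 0.02075, 0.00583, 0
R0 = Σ lx·mx = 0.77449 → 0.77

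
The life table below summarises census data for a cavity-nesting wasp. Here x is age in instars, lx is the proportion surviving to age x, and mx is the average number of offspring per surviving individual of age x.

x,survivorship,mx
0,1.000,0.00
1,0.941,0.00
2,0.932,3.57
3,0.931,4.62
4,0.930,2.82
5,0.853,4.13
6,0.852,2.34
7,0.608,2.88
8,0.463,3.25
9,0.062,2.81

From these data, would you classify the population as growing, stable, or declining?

growing

R0 = Σ lx·mx = 0 + 0 + 3.32724 + 4.30122 + 2.6226 + 3.52289 + 1.99368 + 1.75104 + 1.50475 + 0.17422 = 19.19764
R0 > 1, so the population is growing.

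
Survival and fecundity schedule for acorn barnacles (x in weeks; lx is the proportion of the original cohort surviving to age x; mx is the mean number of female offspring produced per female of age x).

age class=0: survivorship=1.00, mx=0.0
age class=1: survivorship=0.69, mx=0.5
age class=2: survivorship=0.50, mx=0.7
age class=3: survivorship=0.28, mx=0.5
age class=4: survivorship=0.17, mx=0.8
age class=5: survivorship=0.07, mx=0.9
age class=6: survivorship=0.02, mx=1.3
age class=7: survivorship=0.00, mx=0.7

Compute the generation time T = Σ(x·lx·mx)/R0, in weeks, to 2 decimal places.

lx·mx: 0, 0.345, 0.35, 0.14, 0.136, 0.063, 0.026, 0 → R0 = 1.06
x·lx·mx: 0, 0.345, 0.7, 0.42, 0.544, 0.315, 0.156, 0 → Σ = 2.48
T = 2.48 / 1.06 = 2.339623… → 2.34

2.34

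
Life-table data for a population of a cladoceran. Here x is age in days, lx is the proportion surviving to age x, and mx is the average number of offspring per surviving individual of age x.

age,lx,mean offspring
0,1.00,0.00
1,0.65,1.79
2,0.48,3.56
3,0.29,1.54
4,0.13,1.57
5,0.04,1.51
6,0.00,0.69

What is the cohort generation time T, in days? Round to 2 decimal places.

1.96

lx·mx: 0, 1.1635, 1.7088, 0.4466, 0.2041, 0.0604, 0 → R0 = 3.5834
x·lx·mx: 0, 1.1635, 3.4176, 1.3398, 0.8164, 0.302, 0 → Σ = 7.0393
T = 7.0393 / 3.5834 = 1.964419… → 1.96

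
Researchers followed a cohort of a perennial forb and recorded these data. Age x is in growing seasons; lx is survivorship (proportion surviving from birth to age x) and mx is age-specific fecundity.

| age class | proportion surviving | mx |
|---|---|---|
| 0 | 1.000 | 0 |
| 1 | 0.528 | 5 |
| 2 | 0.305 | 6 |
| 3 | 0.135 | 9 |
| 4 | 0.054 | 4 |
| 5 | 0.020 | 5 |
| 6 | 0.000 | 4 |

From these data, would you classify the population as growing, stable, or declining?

R0 = Σ lx·mx = 0 + 2.64 + 1.83 + 1.215 + 0.216 + 0.1 + 0 = 6.001
R0 > 1, so the population is growing.

growing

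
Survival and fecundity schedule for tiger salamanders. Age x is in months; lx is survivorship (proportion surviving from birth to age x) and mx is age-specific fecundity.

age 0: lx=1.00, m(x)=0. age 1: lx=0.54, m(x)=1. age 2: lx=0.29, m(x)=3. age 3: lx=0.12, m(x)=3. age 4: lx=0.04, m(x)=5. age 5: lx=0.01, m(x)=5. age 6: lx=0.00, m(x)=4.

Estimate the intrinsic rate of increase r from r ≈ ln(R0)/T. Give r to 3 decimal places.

0.322

R0 = Σ lx·mx = 0 + 0.54 + 0.87 + 0.36 + 0.2 + 0.05 + 0 = 2.02
Σ x·lx·mx = 4.41; T = 4.41/2.02 = 2.18317…
r ≈ ln(R0)/T = ln(2.02)/2.18317… = 0.32205… → 0.322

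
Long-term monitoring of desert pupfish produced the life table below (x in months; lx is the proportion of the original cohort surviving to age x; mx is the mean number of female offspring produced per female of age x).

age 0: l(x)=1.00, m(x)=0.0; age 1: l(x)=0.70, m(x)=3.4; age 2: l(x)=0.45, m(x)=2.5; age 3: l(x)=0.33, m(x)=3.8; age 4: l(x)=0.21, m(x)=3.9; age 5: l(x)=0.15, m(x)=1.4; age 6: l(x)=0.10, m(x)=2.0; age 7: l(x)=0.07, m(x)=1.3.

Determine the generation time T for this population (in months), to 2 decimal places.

lx·mx: 0, 2.38, 1.125, 1.254, 0.819, 0.21, 0.2, 0.091 → R0 = 6.079
x·lx·mx: 0, 2.38, 2.25, 3.762, 3.276, 1.05, 1.2, 0.637 → Σ = 14.555
T = 14.555 / 6.079 = 2.394308… → 2.39

2.39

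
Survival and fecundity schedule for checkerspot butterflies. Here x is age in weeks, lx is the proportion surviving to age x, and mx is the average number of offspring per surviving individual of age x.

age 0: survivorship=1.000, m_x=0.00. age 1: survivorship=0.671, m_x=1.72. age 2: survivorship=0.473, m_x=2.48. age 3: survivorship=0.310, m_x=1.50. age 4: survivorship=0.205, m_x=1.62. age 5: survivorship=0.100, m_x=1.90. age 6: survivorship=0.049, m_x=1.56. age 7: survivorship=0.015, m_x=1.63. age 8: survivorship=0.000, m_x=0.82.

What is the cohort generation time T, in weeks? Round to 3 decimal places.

lx·mx: 0, 1.15412, 1.17304, 0.465, 0.3321, 0.19, 0.07644, 0.02445, 0 → R0 = 3.41515
x·lx·mx: 0, 1.15412, 2.34608, 1.395, 1.3284, 0.95, 0.45864, 0.17115, 0 → Σ = 7.80339
T = 7.80339 / 3.41515 = 2.284933… → 2.285

2.285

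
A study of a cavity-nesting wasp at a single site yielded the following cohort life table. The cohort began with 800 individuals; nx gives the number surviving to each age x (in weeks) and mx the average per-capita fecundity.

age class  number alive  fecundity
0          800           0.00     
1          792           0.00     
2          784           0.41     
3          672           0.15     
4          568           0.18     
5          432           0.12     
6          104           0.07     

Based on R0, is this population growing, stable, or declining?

declining

lx = nx/n0 = nx/800: 1, 0.99, 0.98, 0.84, 0.71, 0.54, 0.13
R0 = Σ lx·mx = 0 + 0 + 0.4018 + 0.126 + 0.1278 + 0.0648 + 0.0091 = 0.7295
R0 < 1, so the population is declining.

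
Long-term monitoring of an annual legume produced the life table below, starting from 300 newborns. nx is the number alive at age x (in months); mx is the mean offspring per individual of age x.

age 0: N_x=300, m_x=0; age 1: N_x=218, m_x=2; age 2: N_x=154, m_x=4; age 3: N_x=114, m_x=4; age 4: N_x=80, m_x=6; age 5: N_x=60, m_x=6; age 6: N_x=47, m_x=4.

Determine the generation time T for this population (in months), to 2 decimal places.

lx = nx/n0 = nx/300: 1, 0.72667…, 0.51333…, 0.38, 0.26667…, 0.2, 0.15667…
lx·mx: 0, 1.453333…, 2.053333…, 1.52, 1.6…, 1.2, 0.626667… → R0 = 8.453333…
x·lx·mx: 0, 1.453333…, 4.106667…, 4.56, 6.4…, 6, 3.76… → Σ = 26.28…
T = 26.28… / 8.453333… = 3.108833… → 3.11

3.11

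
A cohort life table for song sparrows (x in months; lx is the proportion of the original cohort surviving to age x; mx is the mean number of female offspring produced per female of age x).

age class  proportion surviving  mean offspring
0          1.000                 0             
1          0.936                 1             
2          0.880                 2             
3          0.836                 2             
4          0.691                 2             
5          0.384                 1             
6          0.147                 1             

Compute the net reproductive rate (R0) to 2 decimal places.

6.28

lx·mx by age: 0, 0.936, 1.76, 1.672, 1.382, 0.384, 0.147
R0 = Σ lx·mx = 6.281 → 6.28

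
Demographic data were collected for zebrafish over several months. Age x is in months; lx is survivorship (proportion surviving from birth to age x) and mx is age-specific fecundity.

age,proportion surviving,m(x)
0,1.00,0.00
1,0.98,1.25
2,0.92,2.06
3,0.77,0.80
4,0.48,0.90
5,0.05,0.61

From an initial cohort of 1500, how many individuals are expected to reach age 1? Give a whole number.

1470

Expected survivors = N0 · l_1 = 1500 × 0.98 = 1470 → 1470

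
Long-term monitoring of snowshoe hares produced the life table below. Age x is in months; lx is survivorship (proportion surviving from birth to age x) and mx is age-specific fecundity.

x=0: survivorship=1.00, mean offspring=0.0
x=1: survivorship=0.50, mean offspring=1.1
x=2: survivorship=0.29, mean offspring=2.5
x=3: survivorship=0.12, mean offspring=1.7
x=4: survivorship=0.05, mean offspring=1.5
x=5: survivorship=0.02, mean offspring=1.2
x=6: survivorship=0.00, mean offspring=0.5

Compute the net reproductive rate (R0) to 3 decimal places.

lx·mx by age: 0, 0.55, 0.725, 0.204, 0.075, 0.024, 0
R0 = Σ lx·mx = 1.578 → 1.578

1.578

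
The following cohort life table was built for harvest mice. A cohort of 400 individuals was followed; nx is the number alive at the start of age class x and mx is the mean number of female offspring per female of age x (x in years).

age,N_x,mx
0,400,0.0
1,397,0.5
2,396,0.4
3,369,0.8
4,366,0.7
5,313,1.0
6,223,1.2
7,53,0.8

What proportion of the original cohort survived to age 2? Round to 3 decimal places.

l_2 = n_2/n_0 = 396/400 = 0.99 → 0.990

0.990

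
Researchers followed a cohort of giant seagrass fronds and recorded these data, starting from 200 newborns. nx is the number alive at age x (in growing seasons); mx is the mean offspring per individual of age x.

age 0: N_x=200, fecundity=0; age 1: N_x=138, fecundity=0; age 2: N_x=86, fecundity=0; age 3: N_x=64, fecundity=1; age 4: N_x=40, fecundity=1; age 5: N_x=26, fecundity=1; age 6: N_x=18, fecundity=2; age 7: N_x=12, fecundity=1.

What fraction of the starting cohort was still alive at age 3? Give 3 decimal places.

l_3 = n_3/n_0 = 64/200 = 0.32 → 0.320

0.320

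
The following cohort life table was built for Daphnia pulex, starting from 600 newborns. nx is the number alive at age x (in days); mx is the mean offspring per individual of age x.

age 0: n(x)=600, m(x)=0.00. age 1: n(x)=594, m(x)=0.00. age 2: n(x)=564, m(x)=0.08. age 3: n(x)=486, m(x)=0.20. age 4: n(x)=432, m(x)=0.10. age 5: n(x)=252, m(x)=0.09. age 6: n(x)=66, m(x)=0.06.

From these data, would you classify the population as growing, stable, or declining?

lx = nx/n0 = nx/600: 1, 0.99, 0.94, 0.81, 0.72, 0.42, 0.11
R0 = Σ lx·mx = 0 + 0 + 0.0752 + 0.162 + 0.072 + 0.0378 + 0.0066 = 0.3536
R0 < 1, so the population is declining.

declining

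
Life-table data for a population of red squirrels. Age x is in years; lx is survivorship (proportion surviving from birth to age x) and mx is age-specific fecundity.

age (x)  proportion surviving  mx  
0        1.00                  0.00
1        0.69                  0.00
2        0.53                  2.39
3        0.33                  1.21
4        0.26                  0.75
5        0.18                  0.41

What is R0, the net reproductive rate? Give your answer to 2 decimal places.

lx·mx by age: 0, 0, 1.2667, 0.3993, 0.195, 0.0738
R0 = Σ lx·mx = 1.9348 → 1.93

1.93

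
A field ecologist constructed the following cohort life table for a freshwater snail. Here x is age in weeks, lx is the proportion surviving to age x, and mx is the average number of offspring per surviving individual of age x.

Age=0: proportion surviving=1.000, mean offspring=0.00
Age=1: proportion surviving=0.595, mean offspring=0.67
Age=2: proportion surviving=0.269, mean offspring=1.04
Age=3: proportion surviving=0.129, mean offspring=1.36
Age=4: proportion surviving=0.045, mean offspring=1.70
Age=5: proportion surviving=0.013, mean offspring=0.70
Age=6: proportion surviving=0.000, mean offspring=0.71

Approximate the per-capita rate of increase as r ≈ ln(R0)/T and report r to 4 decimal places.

-0.0320

R0 = Σ lx·mx = 0 + 0.39865 + 0.27976 + 0.17544 + 0.0765 + 0.0091 + 0 = 0.93945
Σ x·lx·mx = 1.83599; T = 1.83599/0.93945 = 1.95432…
r ≈ ln(R0)/T = ln(0.93945)/1.95432… = -0.03196… → -0.0320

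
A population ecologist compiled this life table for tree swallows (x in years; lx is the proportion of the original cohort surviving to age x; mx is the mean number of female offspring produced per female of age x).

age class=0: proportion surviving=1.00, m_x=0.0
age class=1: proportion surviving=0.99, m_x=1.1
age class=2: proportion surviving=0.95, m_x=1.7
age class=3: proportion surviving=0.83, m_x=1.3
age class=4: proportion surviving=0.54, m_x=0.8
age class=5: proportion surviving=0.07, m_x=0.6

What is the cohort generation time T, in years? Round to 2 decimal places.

lx·mx: 0, 1.089, 1.615, 1.079, 0.432, 0.042 → R0 = 4.257
x·lx·mx: 0, 1.089, 3.23, 3.237, 1.728, 0.21 → Σ = 9.494
T = 9.494 / 4.257 = 2.230209… → 2.23

2.23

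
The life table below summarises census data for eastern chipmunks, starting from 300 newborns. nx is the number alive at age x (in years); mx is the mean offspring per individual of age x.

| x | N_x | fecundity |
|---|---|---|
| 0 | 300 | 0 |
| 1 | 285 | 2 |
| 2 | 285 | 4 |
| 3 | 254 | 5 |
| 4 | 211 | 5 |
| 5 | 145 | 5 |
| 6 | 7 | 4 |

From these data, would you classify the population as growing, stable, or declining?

lx = nx/n0 = nx/300: 1, 0.95, 0.95, 0.84667…, 0.70333…, 0.48333…, 0.02333…
R0 = Σ lx·mx = 0 + 1.9 + 3.8 + 4.233333… + 3.516667… + 2.416667… + 0.093333… = 15.96…
R0 > 1, so the population is growing.

growing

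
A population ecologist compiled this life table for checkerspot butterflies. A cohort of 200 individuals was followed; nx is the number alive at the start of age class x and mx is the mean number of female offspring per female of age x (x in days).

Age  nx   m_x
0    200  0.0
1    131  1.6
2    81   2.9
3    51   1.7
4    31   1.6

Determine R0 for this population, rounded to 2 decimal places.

2.90

lx = nx/n0 = nx/200: 1, 0.655, 0.405, 0.255, 0.155
lx·mx by age: 0, 1.048, 1.1745, 0.4335, 0.248
R0 = Σ lx·mx = 2.904 → 2.90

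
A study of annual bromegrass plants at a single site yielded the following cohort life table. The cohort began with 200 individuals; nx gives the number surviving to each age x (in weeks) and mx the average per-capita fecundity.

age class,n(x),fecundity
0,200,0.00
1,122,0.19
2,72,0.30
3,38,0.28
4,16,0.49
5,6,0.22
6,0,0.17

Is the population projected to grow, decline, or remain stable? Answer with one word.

lx = nx/n0 = nx/200: 1, 0.61, 0.36, 0.19, 0.08, 0.03, 0
R0 = Σ lx·mx = 0 + 0.1159 + 0.108 + 0.0532 + 0.0392 + 0.0066 + 0 = 0.3229
R0 < 1, so the population is declining.

declining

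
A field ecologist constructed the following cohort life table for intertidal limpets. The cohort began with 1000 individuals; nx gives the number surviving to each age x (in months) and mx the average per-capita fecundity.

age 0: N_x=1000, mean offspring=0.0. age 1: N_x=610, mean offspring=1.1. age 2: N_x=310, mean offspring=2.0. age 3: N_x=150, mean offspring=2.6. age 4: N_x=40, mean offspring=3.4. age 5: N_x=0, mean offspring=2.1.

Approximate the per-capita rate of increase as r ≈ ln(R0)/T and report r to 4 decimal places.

lx = nx/n0 = nx/1000: 1, 0.61, 0.31, 0.15, 0.04, 0
R0 = Σ lx·mx = 0 + 0.671 + 0.62 + 0.39 + 0.136 + 0 = 1.817
Σ x·lx·mx = 3.625; T = 3.625/1.817 = 1.99505…
r ≈ ln(R0)/T = ln(1.817)/1.99505… = 0.299335… → 0.2993

0.2993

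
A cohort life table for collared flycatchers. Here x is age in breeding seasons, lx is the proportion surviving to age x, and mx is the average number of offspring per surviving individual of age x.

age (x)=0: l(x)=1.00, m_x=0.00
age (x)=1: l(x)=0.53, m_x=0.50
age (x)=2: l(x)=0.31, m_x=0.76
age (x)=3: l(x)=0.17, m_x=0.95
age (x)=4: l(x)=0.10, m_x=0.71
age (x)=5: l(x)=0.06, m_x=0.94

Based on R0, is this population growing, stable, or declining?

declining

R0 = Σ lx·mx = 0 + 0.265 + 0.2356 + 0.1615 + 0.071 + 0.0564 = 0.7895
R0 < 1, so the population is declining.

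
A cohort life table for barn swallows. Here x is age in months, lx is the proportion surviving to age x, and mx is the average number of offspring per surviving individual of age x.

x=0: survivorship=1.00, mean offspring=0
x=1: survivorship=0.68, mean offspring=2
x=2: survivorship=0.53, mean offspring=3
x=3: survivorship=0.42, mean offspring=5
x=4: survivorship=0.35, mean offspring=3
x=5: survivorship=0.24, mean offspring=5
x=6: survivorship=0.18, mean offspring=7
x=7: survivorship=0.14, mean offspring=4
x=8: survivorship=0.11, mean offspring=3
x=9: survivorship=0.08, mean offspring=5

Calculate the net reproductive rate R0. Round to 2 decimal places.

lx·mx by age: 0, 1.36, 1.59, 2.1, 1.05, 1.2, 1.26, 0.56, 0.33, 0.4
R0 = Σ lx·mx = 9.85 → 9.85

9.85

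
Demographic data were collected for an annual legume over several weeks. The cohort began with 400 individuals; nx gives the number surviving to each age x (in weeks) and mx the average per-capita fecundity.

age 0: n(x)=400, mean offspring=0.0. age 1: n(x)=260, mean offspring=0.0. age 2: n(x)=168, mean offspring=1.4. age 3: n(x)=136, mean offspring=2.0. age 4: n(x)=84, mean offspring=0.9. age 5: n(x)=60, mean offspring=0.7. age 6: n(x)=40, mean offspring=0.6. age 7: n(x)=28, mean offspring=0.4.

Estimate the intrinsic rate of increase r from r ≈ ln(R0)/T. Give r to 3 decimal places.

0.164

lx = nx/n0 = nx/400: 1, 0.65, 0.42, 0.34, 0.21, 0.15, 0.1, 0.07
R0 = Σ lx·mx = 0 + 0 + 0.588 + 0.68 + 0.189 + 0.105 + 0.06 + 0.028 = 1.65
Σ x·lx·mx = 5.053; T = 5.053/1.65 = 3.06242…
r ≈ ln(R0)/T = ln(1.65)/3.06242… = 0.16352… → 0.164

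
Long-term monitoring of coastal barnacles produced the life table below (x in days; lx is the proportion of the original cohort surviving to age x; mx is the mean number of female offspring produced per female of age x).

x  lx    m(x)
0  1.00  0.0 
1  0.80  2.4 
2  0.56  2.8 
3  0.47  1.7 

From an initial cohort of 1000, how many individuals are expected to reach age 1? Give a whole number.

Expected survivors = N0 · l_1 = 1000 × 0.80 = 800 → 800

800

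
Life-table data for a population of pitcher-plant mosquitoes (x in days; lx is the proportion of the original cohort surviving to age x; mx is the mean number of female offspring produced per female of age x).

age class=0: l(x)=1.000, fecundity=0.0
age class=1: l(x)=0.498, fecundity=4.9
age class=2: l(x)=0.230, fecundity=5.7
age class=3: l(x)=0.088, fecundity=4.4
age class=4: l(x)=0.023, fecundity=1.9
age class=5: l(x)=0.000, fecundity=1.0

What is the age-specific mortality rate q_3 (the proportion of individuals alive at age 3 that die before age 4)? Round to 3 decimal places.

0.739

q_3 = (l_3 − l_4) / l_3 = (0.088 − 0.023) / 0.088
     = 0.065 / 0.088 = 0.738636… → 0.739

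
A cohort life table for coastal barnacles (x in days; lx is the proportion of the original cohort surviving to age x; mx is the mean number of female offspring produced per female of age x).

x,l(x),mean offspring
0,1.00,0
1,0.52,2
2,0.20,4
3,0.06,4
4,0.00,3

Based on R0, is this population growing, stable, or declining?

growing

R0 = Σ lx·mx = 0 + 1.04 + 0.8 + 0.24 + 0 = 2.08
R0 > 1, so the population is growing.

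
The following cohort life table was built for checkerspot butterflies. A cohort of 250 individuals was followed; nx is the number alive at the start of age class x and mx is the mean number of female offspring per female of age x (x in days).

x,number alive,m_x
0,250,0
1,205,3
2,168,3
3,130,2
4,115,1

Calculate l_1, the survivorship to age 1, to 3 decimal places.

0.820

l_1 = n_1/n_0 = 205/250 = 0.82 → 0.820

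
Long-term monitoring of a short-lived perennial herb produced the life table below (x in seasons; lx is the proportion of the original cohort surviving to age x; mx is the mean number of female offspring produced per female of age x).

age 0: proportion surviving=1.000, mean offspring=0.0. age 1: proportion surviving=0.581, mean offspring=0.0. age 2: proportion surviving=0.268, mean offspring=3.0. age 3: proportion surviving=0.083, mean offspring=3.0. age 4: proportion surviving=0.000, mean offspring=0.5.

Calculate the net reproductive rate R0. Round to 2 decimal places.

1.05

lx·mx by age: 0, 0, 0.804, 0.249, 0
R0 = Σ lx·mx = 1.053 → 1.05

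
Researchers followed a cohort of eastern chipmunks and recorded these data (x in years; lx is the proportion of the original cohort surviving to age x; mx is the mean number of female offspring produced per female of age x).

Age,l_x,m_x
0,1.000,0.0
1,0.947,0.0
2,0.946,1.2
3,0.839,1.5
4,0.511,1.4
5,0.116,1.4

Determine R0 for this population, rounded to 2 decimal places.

lx·mx by age: 0, 0, 1.1352, 1.2585, 0.7154, 0.1624
R0 = Σ lx·mx = 3.2715 → 3.27

3.27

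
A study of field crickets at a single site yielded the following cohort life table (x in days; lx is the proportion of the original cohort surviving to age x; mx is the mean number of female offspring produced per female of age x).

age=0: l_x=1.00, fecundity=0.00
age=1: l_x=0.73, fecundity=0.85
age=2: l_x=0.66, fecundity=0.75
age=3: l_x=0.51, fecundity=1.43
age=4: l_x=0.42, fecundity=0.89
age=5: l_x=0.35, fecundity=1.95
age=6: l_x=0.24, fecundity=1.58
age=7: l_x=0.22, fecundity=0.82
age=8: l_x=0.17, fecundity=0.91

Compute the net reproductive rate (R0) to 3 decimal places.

lx·mx by age: 0, 0.6205, 0.495, 0.7293, 0.3738, 0.6825, 0.3792, 0.1804, 0.1547
R0 = Σ lx·mx = 3.6154 → 3.615

3.615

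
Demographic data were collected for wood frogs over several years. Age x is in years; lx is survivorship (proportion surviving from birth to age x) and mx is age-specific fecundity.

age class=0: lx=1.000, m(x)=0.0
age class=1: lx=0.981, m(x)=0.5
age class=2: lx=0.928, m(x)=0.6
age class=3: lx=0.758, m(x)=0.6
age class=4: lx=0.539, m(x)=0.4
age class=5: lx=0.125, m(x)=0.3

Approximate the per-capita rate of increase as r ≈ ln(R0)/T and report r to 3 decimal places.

R0 = Σ lx·mx = 0 + 0.4905 + 0.5568 + 0.4548 + 0.2156 + 0.0375 = 1.7552
Σ x·lx·mx = 4.0184; T = 4.0184/1.7552 = 2.28943…
r ≈ ln(R0)/T = ln(1.7552)/2.28943… = 0.24573… → 0.246

0.246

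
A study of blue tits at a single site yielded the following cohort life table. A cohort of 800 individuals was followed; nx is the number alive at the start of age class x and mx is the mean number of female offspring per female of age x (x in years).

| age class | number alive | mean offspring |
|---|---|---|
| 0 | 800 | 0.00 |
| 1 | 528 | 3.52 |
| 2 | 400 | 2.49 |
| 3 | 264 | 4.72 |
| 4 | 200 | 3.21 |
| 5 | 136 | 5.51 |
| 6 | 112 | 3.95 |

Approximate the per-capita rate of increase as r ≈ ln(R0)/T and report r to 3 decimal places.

0.718

lx = nx/n0 = nx/800: 1, 0.66, 0.5, 0.33, 0.25, 0.17, 0.14
R0 = Σ lx·mx = 0 + 2.3232 + 1.245 + 1.5576 + 0.8025 + 0.9367 + 0.553 = 7.418
Σ x·lx·mx = 20.6975; T = 20.6975/7.418 = 2.79017…
r ≈ ln(R0)/T = ln(7.418)/2.79017… = 0.7182… → 0.718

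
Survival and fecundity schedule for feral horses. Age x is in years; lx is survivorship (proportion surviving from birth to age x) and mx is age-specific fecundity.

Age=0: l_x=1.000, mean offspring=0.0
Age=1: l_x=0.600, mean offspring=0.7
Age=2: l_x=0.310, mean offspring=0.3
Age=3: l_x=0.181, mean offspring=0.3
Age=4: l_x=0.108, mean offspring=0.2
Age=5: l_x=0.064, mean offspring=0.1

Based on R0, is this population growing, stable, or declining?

R0 = Σ lx·mx = 0 + 0.42 + 0.093 + 0.0543 + 0.0216 + 0.0064 = 0.5953
R0 < 1, so the population is declining.

declining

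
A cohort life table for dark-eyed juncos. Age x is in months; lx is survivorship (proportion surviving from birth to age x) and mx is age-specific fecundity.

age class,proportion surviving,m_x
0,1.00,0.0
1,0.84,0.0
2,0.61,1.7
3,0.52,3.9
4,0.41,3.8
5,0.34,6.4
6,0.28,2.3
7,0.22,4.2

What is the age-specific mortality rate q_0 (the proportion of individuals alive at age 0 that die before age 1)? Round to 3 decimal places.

0.160

q_0 = (l_0 − l_1) / l_0 = (1 − 0.84) / 1
     = 0.16 / 1 = 0.16 → 0.160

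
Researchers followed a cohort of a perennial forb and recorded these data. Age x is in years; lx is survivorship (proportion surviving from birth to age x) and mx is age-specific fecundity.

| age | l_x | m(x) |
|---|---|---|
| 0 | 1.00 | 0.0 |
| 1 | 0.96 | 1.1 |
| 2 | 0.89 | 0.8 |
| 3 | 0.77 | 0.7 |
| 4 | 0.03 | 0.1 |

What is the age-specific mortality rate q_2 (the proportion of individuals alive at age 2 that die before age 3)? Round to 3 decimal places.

q_2 = (l_2 − l_3) / l_2 = (0.89 − 0.77) / 0.89
     = 0.12 / 0.89 = 0.134831… → 0.135

0.135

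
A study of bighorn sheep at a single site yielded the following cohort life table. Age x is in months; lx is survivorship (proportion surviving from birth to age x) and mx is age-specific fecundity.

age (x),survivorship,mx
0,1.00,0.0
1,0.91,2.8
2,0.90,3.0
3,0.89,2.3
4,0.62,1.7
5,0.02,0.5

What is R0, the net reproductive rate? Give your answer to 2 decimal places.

lx·mx by age: 0, 2.548, 2.7, 2.047, 1.054, 0.01
R0 = Σ lx·mx = 8.359 → 8.36

8.36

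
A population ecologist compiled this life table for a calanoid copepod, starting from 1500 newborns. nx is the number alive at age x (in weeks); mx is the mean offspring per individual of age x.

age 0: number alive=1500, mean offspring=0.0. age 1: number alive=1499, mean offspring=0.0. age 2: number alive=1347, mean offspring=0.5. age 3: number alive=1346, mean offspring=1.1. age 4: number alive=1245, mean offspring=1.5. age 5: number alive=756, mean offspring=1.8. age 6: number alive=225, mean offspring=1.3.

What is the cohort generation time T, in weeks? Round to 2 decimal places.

lx = nx/n0 = nx/1500: 1, 0.99933…, 0.898, 0.89733…, 0.83, 0.504, 0.15
lx·mx: 0, 0, 0.449, 0.987067…, 1.245, 0.9072, 0.195 → R0 = 3.783267…
x·lx·mx: 0, 0, 0.898, 2.9612…, 4.98, 4.536, 1.17 → Σ = 14.5452…
T = 14.5452… / 3.783267… = 3.844614… → 3.84

3.84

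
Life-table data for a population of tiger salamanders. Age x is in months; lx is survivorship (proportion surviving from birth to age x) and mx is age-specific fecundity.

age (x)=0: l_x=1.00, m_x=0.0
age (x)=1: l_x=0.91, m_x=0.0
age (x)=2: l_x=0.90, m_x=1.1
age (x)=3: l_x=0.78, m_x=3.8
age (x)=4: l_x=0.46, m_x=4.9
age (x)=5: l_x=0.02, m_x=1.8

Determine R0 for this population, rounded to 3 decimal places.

6.244

lx·mx by age: 0, 0, 0.99, 2.964, 2.254, 0.036
R0 = Σ lx·mx = 6.244 → 6.244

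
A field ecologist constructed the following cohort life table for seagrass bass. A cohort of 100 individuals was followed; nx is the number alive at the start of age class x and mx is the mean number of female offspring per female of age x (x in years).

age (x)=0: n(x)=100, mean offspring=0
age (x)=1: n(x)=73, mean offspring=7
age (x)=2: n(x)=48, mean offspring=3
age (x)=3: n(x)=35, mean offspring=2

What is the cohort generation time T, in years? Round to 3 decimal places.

lx = nx/n0 = nx/100: 1, 0.73, 0.48, 0.35
lx·mx: 0, 5.11, 1.44, 0.7 → R0 = 7.25
x·lx·mx: 0, 5.11, 2.88, 2.1 → Σ = 10.09
T = 10.09 / 7.25 = 1.391724… → 1.392

1.392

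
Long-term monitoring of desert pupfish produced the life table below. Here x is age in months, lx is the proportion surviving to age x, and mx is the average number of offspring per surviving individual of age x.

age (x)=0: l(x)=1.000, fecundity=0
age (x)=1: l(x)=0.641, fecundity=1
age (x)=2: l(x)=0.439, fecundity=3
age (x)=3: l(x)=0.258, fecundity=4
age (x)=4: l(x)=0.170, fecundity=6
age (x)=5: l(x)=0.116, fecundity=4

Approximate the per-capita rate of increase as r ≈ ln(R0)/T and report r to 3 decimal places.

R0 = Σ lx·mx = 0 + 0.641 + 1.317 + 1.032 + 1.02 + 0.464 = 4.474
Σ x·lx·mx = 12.771; T = 12.771/4.474 = 2.85449…
r ≈ ln(R0)/T = ln(4.474)/2.85449… = 0.52489… → 0.525

0.525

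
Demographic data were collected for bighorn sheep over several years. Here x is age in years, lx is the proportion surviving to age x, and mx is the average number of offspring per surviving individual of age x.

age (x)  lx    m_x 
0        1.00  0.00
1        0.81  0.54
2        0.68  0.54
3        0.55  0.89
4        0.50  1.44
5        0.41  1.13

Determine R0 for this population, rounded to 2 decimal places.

2.48

lx·mx by age: 0, 0.4374, 0.3672, 0.4895, 0.72, 0.4633
R0 = Σ lx·mx = 2.4774 → 2.48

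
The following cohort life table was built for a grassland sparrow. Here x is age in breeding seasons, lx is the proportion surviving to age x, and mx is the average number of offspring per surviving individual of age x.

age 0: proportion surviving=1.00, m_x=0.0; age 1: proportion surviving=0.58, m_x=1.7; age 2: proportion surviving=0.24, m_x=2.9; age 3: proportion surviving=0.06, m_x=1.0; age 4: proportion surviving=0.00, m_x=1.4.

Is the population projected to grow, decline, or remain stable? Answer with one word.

growing

R0 = Σ lx·mx = 0 + 0.986 + 0.696 + 0.06 + 0 = 1.742
R0 > 1, so the population is growing.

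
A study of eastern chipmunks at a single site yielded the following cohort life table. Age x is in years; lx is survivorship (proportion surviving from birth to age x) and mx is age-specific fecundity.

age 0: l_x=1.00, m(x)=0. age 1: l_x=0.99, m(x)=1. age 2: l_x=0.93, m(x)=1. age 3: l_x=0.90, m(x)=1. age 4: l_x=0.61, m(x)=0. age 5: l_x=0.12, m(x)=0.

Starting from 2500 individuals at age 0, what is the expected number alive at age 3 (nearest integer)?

Expected survivors = N0 · l_3 = 2500 × 0.90 = 2250 → 2250

2250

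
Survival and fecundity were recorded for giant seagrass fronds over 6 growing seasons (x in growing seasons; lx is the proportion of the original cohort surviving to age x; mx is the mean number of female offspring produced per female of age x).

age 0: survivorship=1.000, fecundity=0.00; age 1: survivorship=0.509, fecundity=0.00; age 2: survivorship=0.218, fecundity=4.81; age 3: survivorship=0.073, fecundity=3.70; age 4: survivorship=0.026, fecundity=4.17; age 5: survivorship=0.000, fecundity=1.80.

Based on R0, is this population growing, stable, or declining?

R0 = Σ lx·mx = 0 + 0 + 1.04858 + 0.2701 + 0.10842 + 0 = 1.4271
R0 > 1, so the population is growing.

growing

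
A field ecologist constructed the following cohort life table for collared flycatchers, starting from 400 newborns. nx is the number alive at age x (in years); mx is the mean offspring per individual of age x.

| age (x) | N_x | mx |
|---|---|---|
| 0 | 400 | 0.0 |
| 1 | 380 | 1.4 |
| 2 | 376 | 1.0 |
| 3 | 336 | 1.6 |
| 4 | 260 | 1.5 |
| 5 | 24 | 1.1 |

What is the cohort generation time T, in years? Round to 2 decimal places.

2.46

lx = nx/n0 = nx/400: 1, 0.95, 0.94, 0.84, 0.65, 0.06
lx·mx: 0, 1.33, 0.94, 1.344, 0.975, 0.066 → R0 = 4.655
x·lx·mx: 0, 1.33, 1.88, 4.032, 3.9, 0.33 → Σ = 11.472
T = 11.472 / 4.655 = 2.464447… → 2.46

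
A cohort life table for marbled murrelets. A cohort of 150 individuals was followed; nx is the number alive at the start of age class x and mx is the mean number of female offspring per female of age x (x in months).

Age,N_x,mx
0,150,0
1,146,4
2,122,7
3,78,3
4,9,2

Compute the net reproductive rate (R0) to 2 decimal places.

11.27

lx = nx/n0 = nx/150: 1, 0.97333…, 0.81333…, 0.52, 0.06
lx·mx by age: 0, 3.893333…, 5.693333…, 1.56, 0.12
R0 = Σ lx·mx = 11.266667… → 11.27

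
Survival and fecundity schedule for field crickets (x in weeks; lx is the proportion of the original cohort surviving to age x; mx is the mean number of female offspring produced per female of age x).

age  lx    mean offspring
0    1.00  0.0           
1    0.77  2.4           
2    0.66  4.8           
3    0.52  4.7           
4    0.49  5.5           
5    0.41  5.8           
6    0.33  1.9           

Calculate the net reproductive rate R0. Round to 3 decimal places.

lx·mx by age: 0, 1.848, 3.168, 2.444, 2.695, 2.378, 0.627
R0 = Σ lx·mx = 13.16 → 13.160

13.160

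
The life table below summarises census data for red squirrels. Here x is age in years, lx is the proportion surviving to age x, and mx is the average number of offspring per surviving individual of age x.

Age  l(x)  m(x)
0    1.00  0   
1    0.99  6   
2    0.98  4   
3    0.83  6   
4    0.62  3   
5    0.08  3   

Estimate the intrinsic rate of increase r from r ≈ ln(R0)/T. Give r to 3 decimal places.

R0 = Σ lx·mx = 0 + 5.94 + 3.92 + 4.98 + 1.86 + 0.24 = 16.94
Σ x·lx·mx = 37.36; T = 37.36/16.94 = 2.20543…
r ≈ ln(R0)/T = ln(16.94)/2.20543… = 1.28305… → 1.283

1.283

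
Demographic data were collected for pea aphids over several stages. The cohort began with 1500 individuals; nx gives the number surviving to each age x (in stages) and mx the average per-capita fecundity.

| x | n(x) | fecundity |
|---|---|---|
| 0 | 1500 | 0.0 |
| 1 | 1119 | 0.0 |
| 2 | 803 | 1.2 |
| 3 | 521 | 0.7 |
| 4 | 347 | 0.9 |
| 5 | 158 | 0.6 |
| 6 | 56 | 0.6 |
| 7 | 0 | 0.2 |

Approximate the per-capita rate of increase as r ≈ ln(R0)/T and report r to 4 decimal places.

lx = nx/n0 = nx/1500: 1, 0.746, 0.53533…, 0.34733…, 0.23133…, 0.10533…, 0.03733…, 0
R0 = Σ lx·mx = 0 + 0 + 0.6424… + 0.24313… + 0.2082… + 0.0632… + 0.0224… + 0 = 1.179333…
Σ x·lx·mx = 3.2974…; T = 3.2974…/1.179333… = 2.79599…
r ≈ ln(R0)/T = ln(1.179333…)/2.79599… = 0.058995… → 0.0590

0.0590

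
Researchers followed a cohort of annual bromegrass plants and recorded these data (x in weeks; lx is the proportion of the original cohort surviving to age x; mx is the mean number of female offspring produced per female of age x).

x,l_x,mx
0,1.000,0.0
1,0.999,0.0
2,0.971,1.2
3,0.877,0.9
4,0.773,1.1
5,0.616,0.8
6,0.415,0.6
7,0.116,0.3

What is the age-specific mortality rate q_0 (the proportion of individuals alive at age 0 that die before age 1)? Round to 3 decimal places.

0.001

q_0 = (l_0 − l_1) / l_0 = (1 − 0.999) / 1
     = 0.001 / 1 = 0.001 → 0.001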